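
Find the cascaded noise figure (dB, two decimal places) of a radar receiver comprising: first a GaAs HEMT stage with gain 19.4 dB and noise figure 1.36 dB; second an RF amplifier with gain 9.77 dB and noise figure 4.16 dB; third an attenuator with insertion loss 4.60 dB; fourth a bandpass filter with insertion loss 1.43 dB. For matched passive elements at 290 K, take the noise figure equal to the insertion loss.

1.43 dB

Convert to linear (a loss of L dB is a gain of −L dB): F_i = 10^(NF_i/10), G_i = 10^(G_i,dB/10)
  Stage 1: F_1 = 10^(1.36/10) = 1.368, G_1 = 10^(19.4/10) = 87.10
  Stage 2: F_2 = 10^(4.16/10) = 2.606, G_2 = 10^(9.77/10) = 9.484
  Stage 3: F_3 = 10^(4.60/10) = 2.884, G_3 = 10^(−4.60/10) = 0.3467
  Stage 4: F_4 = 10^(1.43/10) = 1.390, G_4 = 10^(−1.43/10) = 0.7194
Friis cascade:
  F = 1.368 + (2.606 − 1)/87.10 + (2.884 − 1)/826.0 + (1.390 − 1)/286.4 = 1.390
NF = 10 log₁₀(1.390) = 1.43 dB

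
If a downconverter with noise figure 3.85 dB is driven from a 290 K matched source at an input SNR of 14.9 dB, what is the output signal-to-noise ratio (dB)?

By definition F = SNR_in/SNR_out, so in dB: SNR_out = SNR_in − NF
SNR_out = 14.9 − 3.85 = 11.05 dB

11.05 dB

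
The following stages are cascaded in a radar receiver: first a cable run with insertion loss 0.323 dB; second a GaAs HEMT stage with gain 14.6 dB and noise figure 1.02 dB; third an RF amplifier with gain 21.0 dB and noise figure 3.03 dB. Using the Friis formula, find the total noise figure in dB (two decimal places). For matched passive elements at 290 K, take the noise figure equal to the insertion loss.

Convert to linear (a loss of L dB is a gain of −L dB): F_i = 10^(NF_i/10), G_i = 10^(G_i,dB/10)
  Stage 1: F_1 = 10^(0.323/10) = 1.077, G_1 = 10^(−0.323/10) = 0.9283
  Stage 2: F_2 = 10^(1.02/10) = 1.265, G_2 = 10^(14.6/10) = 28.84
  Stage 3: F_3 = 10^(3.03/10) = 2.009, G_3 = 10^(21.0/10) = 125.9
Friis cascade:
  F = 1.077 + (1.265 − 1)/0.9283 + (2.009 − 1)/26.77 = 1.400
NF = 10 log₁₀(1.400) = 1.46 dB

1.46 dB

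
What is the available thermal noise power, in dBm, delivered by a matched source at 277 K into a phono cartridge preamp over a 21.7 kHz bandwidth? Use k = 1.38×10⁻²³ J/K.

P_n = kTB = 1.38×10⁻²³ × 277 × 2.17×10⁴ = 8.30×10⁻¹⁷ W
In dBm: 10 log₁₀(8.30×10⁻¹⁷ / 10⁻³) = −130.8 dBm

−130.8 dBm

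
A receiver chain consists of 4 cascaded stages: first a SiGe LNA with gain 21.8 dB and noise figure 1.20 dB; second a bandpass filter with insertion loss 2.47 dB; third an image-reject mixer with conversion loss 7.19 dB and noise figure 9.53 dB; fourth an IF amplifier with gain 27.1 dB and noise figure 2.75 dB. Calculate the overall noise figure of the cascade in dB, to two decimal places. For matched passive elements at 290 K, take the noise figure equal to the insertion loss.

1.67 dB

Convert to linear (a loss of L dB is a gain of −L dB): F_i = 10^(NF_i/10), G_i = 10^(G_i,dB/10)
  Stage 1: F_1 = 10^(1.20/10) = 1.318, G_1 = 10^(21.8/10) = 151.4
  Stage 2: F_2 = 10^(2.47/10) = 1.766, G_2 = 10^(−2.47/10) = 0.5662
  Stage 3: F_3 = 10^(9.53/10) = 8.974, G_3 = 10^(−7.19/10) = 0.1910
  Stage 4: F_4 = 10^(2.75/10) = 1.884, G_4 = 10^(27.1/10) = 512.9
Friis cascade:
  F = 1.318 + (1.766 − 1)/151.4 + (8.974 − 1)/85.70 + (1.884 − 1)/16.37 = 1.470
NF = 10 log₁₀(1.470) = 1.67 dB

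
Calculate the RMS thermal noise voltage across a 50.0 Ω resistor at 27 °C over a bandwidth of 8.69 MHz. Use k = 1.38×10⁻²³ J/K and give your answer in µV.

2.68 µV

T = 27 °C + 273.15 = 300.15 K
V_n = √(4kTRB)
4kTRB = 4 × 1.38×10⁻²³ × 300.15 × 5.00×10¹ × 8.69×10⁶ = 7.20×10⁻¹² V²
V_n = √(7.20×10⁻¹²) = 2.68×10⁻⁶ V = 2.68 µV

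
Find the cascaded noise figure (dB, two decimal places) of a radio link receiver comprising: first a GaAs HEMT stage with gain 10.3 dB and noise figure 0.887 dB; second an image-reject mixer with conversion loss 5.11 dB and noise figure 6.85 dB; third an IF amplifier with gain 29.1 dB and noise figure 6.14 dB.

Convert to linear (a loss of L dB is a gain of −L dB): F_i = 10^(NF_i/10), G_i = 10^(G_i,dB/10)
  Stage 1: F_1 = 10^(0.887/10) = 1.227, G_1 = 10^(10.3/10) = 10.72
  Stage 2: F_2 = 10^(6.85/10) = 4.842, G_2 = 10^(−5.11/10) = 0.3083
  Stage 3: F_3 = 10^(6.14/10) = 4.111, G_3 = 10^(29.1/10) = 812.8
Friis cascade:
  F = 1.227 + (4.842 − 1)/10.72 + (4.111 − 1)/3.304 = 2.527
NF = 10 log₁₀(2.527) = 4.03 dB

4.03 dB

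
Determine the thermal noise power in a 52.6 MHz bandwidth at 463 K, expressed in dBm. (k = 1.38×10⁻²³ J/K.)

P_n = kTB = 1.38×10⁻²³ × 463 × 5.26×10⁷ = 3.36×10⁻¹³ W
In dBm: 10 log₁₀(3.36×10⁻¹³ / 10⁻³) = −94.7 dBm

−94.7 dBm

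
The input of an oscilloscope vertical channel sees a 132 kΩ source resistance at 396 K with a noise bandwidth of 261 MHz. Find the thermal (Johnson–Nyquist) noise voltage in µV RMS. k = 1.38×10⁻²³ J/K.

868 µV

V_n = √(4kTRB)
4kTRB = 4 × 1.38×10⁻²³ × 396 × 1.32×10⁵ × 2.61×10⁸ = 7.53×10⁻⁷ V²
V_n = √(7.53×10⁻⁷) = 8.68×10⁻⁴ V = 868 µV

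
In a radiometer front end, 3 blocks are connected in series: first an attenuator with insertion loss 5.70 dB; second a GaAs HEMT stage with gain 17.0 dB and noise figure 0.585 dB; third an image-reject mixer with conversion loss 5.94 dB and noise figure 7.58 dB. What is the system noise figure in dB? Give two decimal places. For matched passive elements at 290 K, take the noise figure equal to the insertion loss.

Convert to linear (a loss of L dB is a gain of −L dB): F_i = 10^(NF_i/10), G_i = 10^(G_i,dB/10)
  Stage 1: F_1 = 10^(5.70/10) = 3.715, G_1 = 10^(−5.70/10) = 0.2692
  Stage 2: F_2 = 10^(0.585/10) = 1.144, G_2 = 10^(17.0/10) = 50.12
  Stage 3: F_3 = 10^(7.58/10) = 5.728, G_3 = 10^(−5.94/10) = 0.2547
Friis cascade:
  F = 3.715 + (1.144 − 1)/0.2692 + (5.728 − 1)/13.49 = 4.602
NF = 10 log₁₀(4.602) = 6.63 dB

6.63 dB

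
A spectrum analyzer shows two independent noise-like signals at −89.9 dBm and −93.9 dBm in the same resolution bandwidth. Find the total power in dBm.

−88.4 dBm

Convert to linear, add, convert back:
P₁ = 1.02×10⁻¹² W, P₂ = 4.07×10⁻¹³ W
P_tot = 1.43×10⁻¹² W → 10 log₁₀(P_tot / 10⁻³) = −88.4 dBm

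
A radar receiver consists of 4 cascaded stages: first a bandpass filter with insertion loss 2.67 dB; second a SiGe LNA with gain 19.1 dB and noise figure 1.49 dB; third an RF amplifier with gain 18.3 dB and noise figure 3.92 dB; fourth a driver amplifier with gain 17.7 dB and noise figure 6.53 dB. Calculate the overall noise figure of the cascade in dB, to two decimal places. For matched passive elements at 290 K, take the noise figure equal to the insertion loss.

4.22 dB

Convert to linear (a loss of L dB is a gain of −L dB): F_i = 10^(NF_i/10), G_i = 10^(G_i,dB/10)
  Stage 1: F_1 = 10^(2.67/10) = 1.849, G_1 = 10^(−2.67/10) = 0.5408
  Stage 2: F_2 = 10^(1.49/10) = 1.409, G_2 = 10^(19.1/10) = 81.28
  Stage 3: F_3 = 10^(3.92/10) = 2.466, G_3 = 10^(18.3/10) = 67.61
  Stage 4: F_4 = 10^(6.53/10) = 4.498, G_4 = 10^(17.7/10) = 58.88
Friis cascade:
  F = 1.849 + (1.409 − 1)/0.5408 + (2.466 − 1)/43.95 + (4.498 − 1)/2972 = 2.641
NF = 10 log₁₀(2.641) = 4.22 dB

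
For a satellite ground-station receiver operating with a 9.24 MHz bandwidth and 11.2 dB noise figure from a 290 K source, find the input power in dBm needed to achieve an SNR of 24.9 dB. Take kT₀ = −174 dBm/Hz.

Sensitivity = −174 + 10 log₁₀(B) + NF + SNR_min
= −174 + 69.66 + 11.2 + 24.9
= −68.24 dBm → −68.2 dBm

−68.2 dBm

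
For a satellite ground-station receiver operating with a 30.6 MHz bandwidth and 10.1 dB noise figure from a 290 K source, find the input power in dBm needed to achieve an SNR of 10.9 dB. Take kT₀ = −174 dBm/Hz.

Sensitivity = −174 + 10 log₁₀(B) + NF + SNR_min
= −174 + 74.86 + 10.1 + 10.9
= −78.14 dBm → −78.1 dBm

−78.1 dBm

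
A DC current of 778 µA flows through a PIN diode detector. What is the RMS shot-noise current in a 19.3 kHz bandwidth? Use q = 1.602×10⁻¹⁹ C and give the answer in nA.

I_n = √(2qI·B)
2qI·B = 2 × 1.602×10⁻¹⁹ × 7.78×10⁻⁴ × 1.93×10⁴ = 4.81×10⁻¹⁸ A²
I_n = √(4.81×10⁻¹⁸) = 2.19×10⁻⁹ A = 2.19 nA

2.19 nA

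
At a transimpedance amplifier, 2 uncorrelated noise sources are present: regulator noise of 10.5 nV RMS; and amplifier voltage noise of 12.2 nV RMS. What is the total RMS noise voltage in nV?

16.1 nV

Uncorrelated sources add in power (mean-square): V_tot = √(ΣV_i²)
V_tot = √[(1.05×10⁻⁸)² + (1.22×10⁻⁸)²] = 1.61×10⁻⁸ V = 16.1 nV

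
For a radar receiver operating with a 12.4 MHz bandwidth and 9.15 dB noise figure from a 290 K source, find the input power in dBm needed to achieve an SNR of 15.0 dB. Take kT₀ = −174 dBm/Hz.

Sensitivity = −174 + 10 log₁₀(B) + NF + SNR_min
= −174 + 70.93 + 9.15 + 15.0
= −78.92 dBm → −78.9 dBm

−78.9 dBm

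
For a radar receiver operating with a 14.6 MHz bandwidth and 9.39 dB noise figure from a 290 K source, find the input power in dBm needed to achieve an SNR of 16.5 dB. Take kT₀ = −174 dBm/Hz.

−76.5 dBm

Sensitivity = −174 + 10 log₁₀(B) + NF + SNR_min
= −174 + 71.64 + 9.39 + 16.5
= −76.47 dBm → −76.5 dBm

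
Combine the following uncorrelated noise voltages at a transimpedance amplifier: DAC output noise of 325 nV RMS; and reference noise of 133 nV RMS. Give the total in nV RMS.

351 nV

Uncorrelated sources add in power (mean-square): V_tot = √(ΣV_i²)
V_tot = √[(3.25×10⁻⁷)² + (1.33×10⁻⁷)²] = 3.51×10⁻⁷ V = 351 nV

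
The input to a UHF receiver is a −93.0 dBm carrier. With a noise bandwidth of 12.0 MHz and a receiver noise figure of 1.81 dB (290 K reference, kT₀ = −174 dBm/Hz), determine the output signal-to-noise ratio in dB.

8.4 dB

Noise floor: N = −174 + 10 log₁₀(B) + NF
10 log₁₀(1.20×10⁷) = 70.79 dB
N = −174 + 70.79 + 1.81 = −101.40 dBm
SNR = P_sig − N = −93.0 − (−101.40) = 8.40 dB → 8.4 dB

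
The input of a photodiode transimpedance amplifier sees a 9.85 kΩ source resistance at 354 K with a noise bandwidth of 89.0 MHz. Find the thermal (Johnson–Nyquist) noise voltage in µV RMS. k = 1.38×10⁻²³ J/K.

V_n = √(4kTRB)
4kTRB = 4 × 1.38×10⁻²³ × 354 × 9.85×10³ × 8.90×10⁷ = 1.71×10⁻⁸ V²
V_n = √(1.71×10⁻⁸) = 1.31×10⁻⁴ V = 131 µV

131 µV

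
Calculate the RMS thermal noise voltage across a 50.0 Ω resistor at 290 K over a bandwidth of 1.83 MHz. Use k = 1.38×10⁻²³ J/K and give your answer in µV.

V_n = √(4kTRB)
4kTRB = 4 × 1.38×10⁻²³ × 290 × 5.00×10¹ × 1.83×10⁶ = 1.46×10⁻¹² V²
V_n = √(1.46×10⁻¹²) = 1.21×10⁻⁶ V = 1.21 µV

1.21 µV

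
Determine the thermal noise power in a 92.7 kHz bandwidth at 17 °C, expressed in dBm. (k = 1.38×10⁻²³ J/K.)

T = 17 °C + 273.15 = 290.15 K
P_n = kTB = 1.38×10⁻²³ × 290.15 × 9.27×10⁴ = 3.71×10⁻¹⁶ W
In dBm: 10 log₁₀(3.71×10⁻¹⁶ / 10⁻³) = −124.3 dBm

−124.3 dBm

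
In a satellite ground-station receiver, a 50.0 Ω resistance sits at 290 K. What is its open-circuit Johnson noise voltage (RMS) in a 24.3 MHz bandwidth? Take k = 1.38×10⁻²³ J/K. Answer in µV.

V_n = √(4kTRB)
4kTRB = 4 × 1.38×10⁻²³ × 290 × 5.00×10¹ × 2.43×10⁷ = 1.94×10⁻¹¹ V²
V_n = √(1.94×10⁻¹¹) = 4.41×10⁻⁶ V = 4.41 µV

4.41 µV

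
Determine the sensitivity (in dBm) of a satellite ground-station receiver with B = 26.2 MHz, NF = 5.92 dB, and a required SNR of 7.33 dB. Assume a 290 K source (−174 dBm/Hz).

−86.6 dBm

Sensitivity = −174 + 10 log₁₀(B) + NF + SNR_min
= −174 + 74.18 + 5.92 + 7.33
= −86.57 dBm → −86.6 dBm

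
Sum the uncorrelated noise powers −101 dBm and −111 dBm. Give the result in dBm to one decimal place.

−100.6 dBm

Convert to linear, add, convert back:
P₁ = 7.94×10⁻¹⁴ W, P₂ = 7.94×10⁻¹⁵ W
P_tot = 8.74×10⁻¹⁴ W → 10 log₁₀(P_tot / 10⁻³) = −100.6 dBm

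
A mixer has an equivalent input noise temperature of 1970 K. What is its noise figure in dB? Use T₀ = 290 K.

8.92 dB

F = 1 + T_e/T₀ = 1 + 1970/290 = 7.7931
NF = 10 log₁₀(7.7931) = 8.92 dB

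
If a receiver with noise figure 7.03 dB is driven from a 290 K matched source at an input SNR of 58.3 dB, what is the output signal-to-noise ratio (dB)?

51.27 dB

By definition F = SNR_in/SNR_out, so in dB: SNR_out = SNR_in − NF
SNR_out = 58.3 − 7.03 = 51.27 dB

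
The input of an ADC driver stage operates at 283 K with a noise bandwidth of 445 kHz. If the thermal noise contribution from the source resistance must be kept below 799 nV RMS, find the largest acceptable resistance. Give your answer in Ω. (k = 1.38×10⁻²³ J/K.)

Johnson–Nyquist: V_n = √(4kTRB) ⇒ R = V_n² / (4kTB)
4kTB = 4 × 1.38×10⁻²³ × 283 × 4.45×10⁵ = 6.95×10⁻¹⁵
R = (7.99×10⁻⁷)² / 6.95×10⁻¹⁵ = 9.18×10¹ Ω = 91.8 Ω

91.8 Ω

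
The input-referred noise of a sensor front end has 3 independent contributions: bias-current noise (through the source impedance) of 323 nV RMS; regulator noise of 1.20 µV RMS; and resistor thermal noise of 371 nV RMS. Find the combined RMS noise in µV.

Uncorrelated sources add in power (mean-square): V_tot = √(ΣV_i²)
V_tot = √[(3.23×10⁻⁷)² + (1.20×10⁻⁶)² + (3.71×10⁻⁷)²] = 1.30×10⁻⁶ V = 1.30 µV

1.30 µV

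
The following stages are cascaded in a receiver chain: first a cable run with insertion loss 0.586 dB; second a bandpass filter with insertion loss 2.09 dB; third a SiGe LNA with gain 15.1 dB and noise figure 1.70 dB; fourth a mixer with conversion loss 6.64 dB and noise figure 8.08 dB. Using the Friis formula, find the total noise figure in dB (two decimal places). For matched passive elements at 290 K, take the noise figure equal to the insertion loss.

Convert to linear (a loss of L dB is a gain of −L dB): F_i = 10^(NF_i/10), G_i = 10^(G_i,dB/10)
  Stage 1: F_1 = 10^(0.586/10) = 1.144, G_1 = 10^(−0.586/10) = 0.8738
  Stage 2: F_2 = 10^(2.09/10) = 1.618, G_2 = 10^(−2.09/10) = 0.6180
  Stage 3: F_3 = 10^(1.70/10) = 1.479, G_3 = 10^(15.1/10) = 32.36
  Stage 4: F_4 = 10^(8.08/10) = 6.427, G_4 = 10^(−6.64/10) = 0.2168
Friis cascade:
  F = 1.144 + (1.618 − 1)/0.8738 + (1.479 − 1)/0.5400 + (6.427 − 1)/17.47 = 3.050
NF = 10 log₁₀(3.050) = 4.84 dB

4.84 dB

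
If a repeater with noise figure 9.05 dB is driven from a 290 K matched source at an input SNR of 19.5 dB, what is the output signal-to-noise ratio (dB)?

By definition F = SNR_in/SNR_out, so in dB: SNR_out = SNR_in − NF
SNR_out = 19.5 − 9.05 = 10.45 dB

10.45 dB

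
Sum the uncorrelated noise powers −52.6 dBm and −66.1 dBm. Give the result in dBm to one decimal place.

Convert to linear, add, convert back:
P₁ = 5.50×10⁻⁹ W, P₂ = 2.45×10⁻¹⁰ W
P_tot = 5.74×10⁻⁹ W → 10 log₁₀(P_tot / 10⁻³) = −52.4 dBm

−52.4 dBm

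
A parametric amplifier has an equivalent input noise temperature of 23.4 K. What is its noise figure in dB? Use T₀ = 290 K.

0.337 dB

F = 1 + T_e/T₀ = 1 + 23.4/290 = 1.08069
NF = 10 log₁₀(1.08069) = 0.337 dB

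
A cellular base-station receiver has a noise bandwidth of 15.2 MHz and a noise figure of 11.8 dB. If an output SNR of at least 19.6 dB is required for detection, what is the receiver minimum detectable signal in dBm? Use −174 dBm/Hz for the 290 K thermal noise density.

Sensitivity = −174 + 10 log₁₀(B) + NF + SNR_min
= −174 + 71.82 + 11.8 + 19.6
= −70.78 dBm → −70.8 dBm

−70.8 dBm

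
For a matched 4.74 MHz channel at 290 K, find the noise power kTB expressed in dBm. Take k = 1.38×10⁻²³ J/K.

P_n = kTB = 1.38×10⁻²³ × 290 × 4.74×10⁶ = 1.90×10⁻¹⁴ W
In dBm: 10 log₁₀(1.90×10⁻¹⁴ / 10⁻³) = −107.2 dBm

−107.2 dBm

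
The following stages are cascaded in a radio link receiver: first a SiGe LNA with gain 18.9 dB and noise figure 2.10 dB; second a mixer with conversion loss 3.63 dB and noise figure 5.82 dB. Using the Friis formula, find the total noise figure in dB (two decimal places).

Convert to linear (a loss of L dB is a gain of −L dB): F_i = 10^(NF_i/10), G_i = 10^(G_i,dB/10)
  Stage 1: F_1 = 10^(2.10/10) = 1.622, G_1 = 10^(18.9/10) = 77.62
  Stage 2: F_2 = 10^(5.82/10) = 3.819, G_2 = 10^(−3.63/10) = 0.4335
Friis cascade:
  F = 1.622 + (3.819 − 1)/77.62 = 1.658
NF = 10 log₁₀(1.658) = 2.20 dB

2.20 dB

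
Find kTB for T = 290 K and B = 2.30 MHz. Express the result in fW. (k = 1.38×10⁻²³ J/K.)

9.20 fW

P_n = kTB = 1.38×10⁻²³ × 290 × 2.30×10⁶ = 9.20×10⁻¹⁵ W = 9.20 fW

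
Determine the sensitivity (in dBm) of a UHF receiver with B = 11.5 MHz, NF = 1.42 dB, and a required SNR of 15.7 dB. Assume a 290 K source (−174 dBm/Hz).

−86.3 dBm

Sensitivity = −174 + 10 log₁₀(B) + NF + SNR_min
= −174 + 70.61 + 1.42 + 15.7
= −86.27 dBm → −86.3 dBm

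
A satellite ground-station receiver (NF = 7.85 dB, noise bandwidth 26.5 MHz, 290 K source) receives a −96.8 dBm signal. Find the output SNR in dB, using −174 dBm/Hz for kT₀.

Noise floor: N = −174 + 10 log₁₀(B) + NF
10 log₁₀(2.65×10⁷) = 74.23 dB
N = −174 + 74.23 + 7.85 = −91.92 dBm
SNR = P_sig − N = −96.8 − (−91.92) = −4.88 dB → −4.9 dB

−4.9 dB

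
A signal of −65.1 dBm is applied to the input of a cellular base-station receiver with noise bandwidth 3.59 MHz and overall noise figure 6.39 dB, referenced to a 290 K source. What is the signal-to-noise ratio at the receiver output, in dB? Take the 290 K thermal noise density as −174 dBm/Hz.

Noise floor: N = −174 + 10 log₁₀(B) + NF
10 log₁₀(3.59×10⁶) = 65.55 dB
N = −174 + 65.55 + 6.39 = −102.06 dBm
SNR = P_sig − N = −65.1 − (−102.06) = 36.96 dB → 37.0 dB

37.0 dB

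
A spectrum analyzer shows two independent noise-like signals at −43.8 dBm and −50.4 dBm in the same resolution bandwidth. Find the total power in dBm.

Convert to linear, add, convert back:
P₁ = 4.17×10⁻⁸ W, P₂ = 9.12×10⁻⁹ W
P_tot = 5.08×10⁻⁸ W → 10 log₁₀(P_tot / 10⁻³) = −42.9 dBm

−42.9 dBm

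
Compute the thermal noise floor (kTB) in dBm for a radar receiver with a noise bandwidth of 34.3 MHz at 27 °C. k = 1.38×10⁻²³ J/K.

−98.5 dBm

T = 27 °C + 273.15 = 300.15 K
P_n = kTB = 1.38×10⁻²³ × 300.15 × 3.43×10⁷ = 1.42×10⁻¹³ W
In dBm: 10 log₁₀(1.42×10⁻¹³ / 10⁻³) = −98.5 dBm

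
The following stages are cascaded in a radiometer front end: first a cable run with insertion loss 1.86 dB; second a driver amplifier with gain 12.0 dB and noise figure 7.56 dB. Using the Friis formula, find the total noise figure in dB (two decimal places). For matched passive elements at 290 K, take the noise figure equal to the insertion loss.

Convert to linear (a loss of L dB is a gain of −L dB): F_i = 10^(NF_i/10), G_i = 10^(G_i,dB/10)
  Stage 1: F_1 = 10^(1.86/10) = 1.535, G_1 = 10^(−1.86/10) = 0.6516
  Stage 2: F_2 = 10^(7.56/10) = 5.702, G_2 = 10^(12.0/10) = 15.85
Friis cascade:
  F = 1.535 + (5.702 − 1)/0.6516 = 8.750
NF = 10 log₁₀(8.750) = 9.42 dB

9.42 dB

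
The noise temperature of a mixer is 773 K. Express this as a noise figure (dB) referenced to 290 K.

5.64 dB

F = 1 + T_e/T₀ = 1 + 773/290 = 3.66552
NF = 10 log₁₀(3.66552) = 5.64 dB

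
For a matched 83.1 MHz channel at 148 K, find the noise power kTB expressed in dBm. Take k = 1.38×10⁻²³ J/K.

P_n = kTB = 1.38×10⁻²³ × 148 × 8.31×10⁷ = 1.70×10⁻¹³ W
In dBm: 10 log₁₀(1.70×10⁻¹³ / 10⁻³) = −97.7 dBm

−97.7 dBm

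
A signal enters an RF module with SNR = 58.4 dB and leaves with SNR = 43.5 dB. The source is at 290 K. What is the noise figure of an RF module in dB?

NF (dB) = SNR_in(dB) − SNR_out(dB) when the source is at T₀
NF = 58.4 − 43.5 = 14.9 dB

14.9 dB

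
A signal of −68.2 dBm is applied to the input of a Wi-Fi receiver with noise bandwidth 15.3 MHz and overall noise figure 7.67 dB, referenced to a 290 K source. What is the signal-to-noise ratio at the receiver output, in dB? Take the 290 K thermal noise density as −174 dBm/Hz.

26.3 dB

Noise floor: N = −174 + 10 log₁₀(B) + NF
10 log₁₀(1.53×10⁷) = 71.85 dB
N = −174 + 71.85 + 7.67 = −94.48 dBm
SNR = P_sig − N = −68.2 − (−94.48) = 26.28 dB → 26.3 dB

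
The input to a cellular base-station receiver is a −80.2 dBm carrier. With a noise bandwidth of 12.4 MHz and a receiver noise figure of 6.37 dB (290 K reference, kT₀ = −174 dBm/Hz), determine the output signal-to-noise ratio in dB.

16.5 dB

Noise floor: N = −174 + 10 log₁₀(B) + NF
10 log₁₀(1.24×10⁷) = 70.93 dB
N = −174 + 70.93 + 6.37 = −96.70 dBm
SNR = P_sig − N = −80.2 − (−96.70) = 16.50 dB → 16.5 dB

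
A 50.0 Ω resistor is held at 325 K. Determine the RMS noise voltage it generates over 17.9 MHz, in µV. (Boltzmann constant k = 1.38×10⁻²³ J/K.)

V_n = √(4kTRB)
4kTRB = 4 × 1.38×10⁻²³ × 325 × 5.00×10¹ × 1.79×10⁷ = 1.61×10⁻¹¹ V²
V_n = √(1.61×10⁻¹¹) = 4.01×10⁻⁶ V = 4.01 µV

4.01 µV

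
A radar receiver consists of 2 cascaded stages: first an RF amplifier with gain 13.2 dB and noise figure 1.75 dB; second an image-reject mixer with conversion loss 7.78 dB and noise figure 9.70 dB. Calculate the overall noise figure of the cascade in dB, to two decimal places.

Convert to linear (a loss of L dB is a gain of −L dB): F_i = 10^(NF_i/10), G_i = 10^(G_i,dB/10)
  Stage 1: F_1 = 10^(1.75/10) = 1.496, G_1 = 10^(13.2/10) = 20.89
  Stage 2: F_2 = 10^(9.70/10) = 9.333, G_2 = 10^(−7.78/10) = 0.1667
Friis cascade:
  F = 1.496 + (9.333 − 1)/20.89 = 1.895
NF = 10 log₁₀(1.895) = 2.78 dB

2.78 dB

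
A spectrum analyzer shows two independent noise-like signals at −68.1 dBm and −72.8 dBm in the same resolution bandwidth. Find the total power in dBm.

−66.8 dBm

Convert to linear, add, convert back:
P₁ = 1.55×10⁻¹⁰ W, P₂ = 5.25×10⁻¹¹ W
P_tot = 2.07×10⁻¹⁰ W → 10 log₁₀(P_tot / 10⁻³) = −66.8 dBm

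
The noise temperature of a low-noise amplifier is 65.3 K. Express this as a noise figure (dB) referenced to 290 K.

0.882 dB

F = 1 + T_e/T₀ = 1 + 65.3/290 = 1.22517
NF = 10 log₁₀(1.22517) = 0.882 dB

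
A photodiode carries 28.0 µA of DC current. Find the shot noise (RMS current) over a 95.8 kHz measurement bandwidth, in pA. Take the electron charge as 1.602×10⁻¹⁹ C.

I_n = √(2qI·B)
2qI·B = 2 × 1.602×10⁻¹⁹ × 2.80×10⁻⁵ × 9.58×10⁴ = 8.59×10⁻¹⁹ A²
I_n = √(8.59×10⁻¹⁹) = 9.27×10⁻¹⁰ A = 927 pA

927 pA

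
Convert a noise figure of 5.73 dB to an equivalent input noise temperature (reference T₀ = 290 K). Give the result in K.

F = 10^(5.73/10) = 3.74111
T_e = (F − 1)·T₀ = (3.74111 − 1) × 290 = 795 K

795 K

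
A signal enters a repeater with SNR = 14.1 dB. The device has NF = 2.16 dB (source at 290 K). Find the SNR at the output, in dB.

By definition F = SNR_in/SNR_out, so in dB: SNR_out = SNR_in − NF
SNR_out = 14.1 − 2.16 = 11.94 dB

11.94 dB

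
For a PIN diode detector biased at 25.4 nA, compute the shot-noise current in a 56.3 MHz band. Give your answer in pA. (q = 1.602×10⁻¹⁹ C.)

677 pA

I_n = √(2qI·B)
2qI·B = 2 × 1.602×10⁻¹⁹ × 2.54×10⁻⁸ × 5.63×10⁷ = 4.58×10⁻¹⁹ A²
I_n = √(4.58×10⁻¹⁹) = 6.77×10⁻¹⁰ A = 677 pA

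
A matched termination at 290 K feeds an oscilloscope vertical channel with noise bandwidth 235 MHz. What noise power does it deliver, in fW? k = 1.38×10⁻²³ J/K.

P_n = kTB = 1.38×10⁻²³ × 290 × 2.35×10⁸ = 9.40×10⁻¹³ W = 940 fW

940 fW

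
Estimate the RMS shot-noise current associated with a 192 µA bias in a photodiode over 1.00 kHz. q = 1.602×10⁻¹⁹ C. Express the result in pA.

I_n = √(2qI·B)
2qI·B = 2 × 1.602×10⁻¹⁹ × 1.92×10⁻⁴ × 1.00×10³ = 6.15×10⁻²⁰ A²
I_n = √(6.15×10⁻²⁰) = 2.48×10⁻¹⁰ A = 248 pA

248 pA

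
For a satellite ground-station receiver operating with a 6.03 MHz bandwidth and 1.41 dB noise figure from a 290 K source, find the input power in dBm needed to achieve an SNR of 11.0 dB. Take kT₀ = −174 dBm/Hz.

Sensitivity = −174 + 10 log₁₀(B) + NF + SNR_min
= −174 + 67.8 + 1.41 + 11.0
= −93.79 dBm → −93.8 dBm

−93.8 dBm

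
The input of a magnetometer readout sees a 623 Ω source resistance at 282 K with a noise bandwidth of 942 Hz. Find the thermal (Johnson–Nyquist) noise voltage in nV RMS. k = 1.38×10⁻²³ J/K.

95.6 nV

V_n = √(4kTRB)
4kTRB = 4 × 1.38×10⁻²³ × 282 × 6.23×10² × 9.42×10² = 9.14×10⁻¹⁵ V²
V_n = √(9.14×10⁻¹⁵) = 9.56×10⁻⁸ V = 95.6 nV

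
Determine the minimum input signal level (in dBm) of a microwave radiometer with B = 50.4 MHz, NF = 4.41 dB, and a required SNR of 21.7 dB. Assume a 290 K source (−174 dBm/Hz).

−70.9 dBm

Sensitivity = −174 + 10 log₁₀(B) + NF + SNR_min
= −174 + 77.02 + 4.41 + 21.7
= −70.87 dBm → −70.9 dBm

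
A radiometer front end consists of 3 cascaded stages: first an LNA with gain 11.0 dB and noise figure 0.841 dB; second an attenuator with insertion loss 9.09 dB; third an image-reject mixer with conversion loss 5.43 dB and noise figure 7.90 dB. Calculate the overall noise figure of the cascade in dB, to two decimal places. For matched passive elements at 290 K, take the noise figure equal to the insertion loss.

7.08 dB

Convert to linear (a loss of L dB is a gain of −L dB): F_i = 10^(NF_i/10), G_i = 10^(G_i,dB/10)
  Stage 1: F_1 = 10^(0.841/10) = 1.214, G_1 = 10^(11.0/10) = 12.59
  Stage 2: F_2 = 10^(9.09/10) = 8.110, G_2 = 10^(−9.09/10) = 0.1233
  Stage 3: F_3 = 10^(7.90/10) = 6.166, G_3 = 10^(−5.43/10) = 0.2864
Friis cascade:
  F = 1.214 + (8.110 − 1)/12.59 + (6.166 − 1)/1.552 = 5.106
NF = 10 log₁₀(5.106) = 7.08 dB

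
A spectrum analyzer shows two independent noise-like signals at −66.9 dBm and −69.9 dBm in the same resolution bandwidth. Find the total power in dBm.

−65.1 dBm

Convert to linear, add, convert back:
P₁ = 2.04×10⁻¹⁰ W, P₂ = 1.02×10⁻¹⁰ W
P_tot = 3.07×10⁻¹⁰ W → 10 log₁₀(P_tot / 10⁻³) = −65.1 dBm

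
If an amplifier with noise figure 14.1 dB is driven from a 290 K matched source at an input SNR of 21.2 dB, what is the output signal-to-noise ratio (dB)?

7.1 dB

By definition F = SNR_in/SNR_out, so in dB: SNR_out = SNR_in − NF
SNR_out = 21.2 − 14.1 = 7.1 dB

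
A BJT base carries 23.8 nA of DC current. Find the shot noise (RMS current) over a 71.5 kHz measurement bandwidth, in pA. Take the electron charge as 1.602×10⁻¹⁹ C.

I_n = √(2qI·B)
2qI·B = 2 × 1.602×10⁻¹⁹ × 2.38×10⁻⁸ × 7.15×10⁴ = 5.45×10⁻²² A²
I_n = √(5.45×10⁻²²) = 2.34×10⁻¹¹ A = 23.4 pA

23.4 pA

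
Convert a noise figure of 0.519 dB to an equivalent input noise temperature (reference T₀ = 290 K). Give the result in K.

36.8 K

F = 10^(0.519/10) = 1.12694
T_e = (F − 1)·T₀ = (1.12694 − 1) × 290 = 36.8 K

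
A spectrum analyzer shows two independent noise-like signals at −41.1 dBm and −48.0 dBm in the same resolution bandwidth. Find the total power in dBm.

Convert to linear, add, convert back:
P₁ = 7.76×10⁻⁸ W, P₂ = 1.58×10⁻⁸ W
P_tot = 9.35×10⁻⁸ W → 10 log₁₀(P_tot / 10⁻³) = −40.3 dBm

−40.3 dBm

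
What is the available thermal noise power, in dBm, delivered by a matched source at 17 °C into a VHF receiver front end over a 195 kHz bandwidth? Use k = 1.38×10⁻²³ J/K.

T = 17 °C + 273.15 = 290.15 K
P_n = kTB = 1.38×10⁻²³ × 290.15 × 1.95×10⁵ = 7.81×10⁻¹⁶ W
In dBm: 10 log₁₀(7.81×10⁻¹⁶ / 10⁻³) = −121.1 dBm

−121.1 dBm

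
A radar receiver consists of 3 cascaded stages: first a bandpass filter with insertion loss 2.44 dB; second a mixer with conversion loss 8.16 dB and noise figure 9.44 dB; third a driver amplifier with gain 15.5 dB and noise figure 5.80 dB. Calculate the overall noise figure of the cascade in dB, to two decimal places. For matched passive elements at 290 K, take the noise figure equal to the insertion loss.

16.77 dB

Convert to linear (a loss of L dB is a gain of −L dB): F_i = 10^(NF_i/10), G_i = 10^(G_i,dB/10)
  Stage 1: F_1 = 10^(2.44/10) = 1.754, G_1 = 10^(−2.44/10) = 0.5702
  Stage 2: F_2 = 10^(9.44/10) = 8.790, G_2 = 10^(−8.16/10) = 0.1528
  Stage 3: F_3 = 10^(5.80/10) = 3.802, G_3 = 10^(15.5/10) = 35.48
Friis cascade:
  F = 1.754 + (8.790 − 1)/0.5702 + (3.802 − 1)/0.08710 = 47.59
NF = 10 log₁₀(47.59) = 16.77 dB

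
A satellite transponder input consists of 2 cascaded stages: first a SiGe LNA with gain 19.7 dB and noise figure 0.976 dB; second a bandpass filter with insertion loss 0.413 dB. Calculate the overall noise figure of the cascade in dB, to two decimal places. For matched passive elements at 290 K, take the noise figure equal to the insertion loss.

0.98 dB

Convert to linear (a loss of L dB is a gain of −L dB): F_i = 10^(NF_i/10), G_i = 10^(G_i,dB/10)
  Stage 1: F_1 = 10^(0.976/10) = 1.252, G_1 = 10^(19.7/10) = 93.33
  Stage 2: F_2 = 10^(0.413/10) = 1.100, G_2 = 10^(−0.413/10) = 0.9093
Friis cascade:
  F = 1.252 + (1.100 − 1)/93.33 = 1.253
NF = 10 log₁₀(1.253) = 0.98 dB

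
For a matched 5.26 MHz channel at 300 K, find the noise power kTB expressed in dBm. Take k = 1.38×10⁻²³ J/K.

−106.6 dBm

P_n = kTB = 1.38×10⁻²³ × 300 × 5.26×10⁶ = 2.18×10⁻¹⁴ W
In dBm: 10 log₁₀(2.18×10⁻¹⁴ / 10⁻³) = −106.6 dBm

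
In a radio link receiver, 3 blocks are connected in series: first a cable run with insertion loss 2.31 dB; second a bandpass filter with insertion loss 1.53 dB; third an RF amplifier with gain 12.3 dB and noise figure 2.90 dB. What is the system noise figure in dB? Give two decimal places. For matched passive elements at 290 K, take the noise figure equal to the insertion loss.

6.74 dB

Convert to linear (a loss of L dB is a gain of −L dB): F_i = 10^(NF_i/10), G_i = 10^(G_i,dB/10)
  Stage 1: F_1 = 10^(2.31/10) = 1.702, G_1 = 10^(−2.31/10) = 0.5875
  Stage 2: F_2 = 10^(1.53/10) = 1.422, G_2 = 10^(−1.53/10) = 0.7031
  Stage 3: F_3 = 10^(2.90/10) = 1.950, G_3 = 10^(12.3/10) = 16.98
Friis cascade:
  F = 1.702 + (1.422 − 1)/0.5875 + (1.950 − 1)/0.4130 = 4.721
NF = 10 log₁₀(4.721) = 6.74 dB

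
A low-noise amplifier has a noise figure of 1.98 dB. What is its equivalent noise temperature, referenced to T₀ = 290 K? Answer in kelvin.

F = 10^(1.98/10) = 1.57761
T_e = (F − 1)·T₀ = (1.57761 − 1) × 290 = 168 K

168 K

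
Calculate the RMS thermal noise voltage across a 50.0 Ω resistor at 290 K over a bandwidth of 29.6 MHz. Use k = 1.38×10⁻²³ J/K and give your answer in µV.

V_n = √(4kTRB)
4kTRB = 4 × 1.38×10⁻²³ × 290 × 5.00×10¹ × 2.96×10⁷ = 2.37×10⁻¹¹ V²
V_n = √(2.37×10⁻¹¹) = 4.87×10⁻⁶ V = 4.87 µV

4.87 µV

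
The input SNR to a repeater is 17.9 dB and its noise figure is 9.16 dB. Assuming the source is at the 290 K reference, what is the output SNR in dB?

By definition F = SNR_in/SNR_out, so in dB: SNR_out = SNR_in − NF
SNR_out = 17.9 − 9.16 = 8.74 dB

8.74 dB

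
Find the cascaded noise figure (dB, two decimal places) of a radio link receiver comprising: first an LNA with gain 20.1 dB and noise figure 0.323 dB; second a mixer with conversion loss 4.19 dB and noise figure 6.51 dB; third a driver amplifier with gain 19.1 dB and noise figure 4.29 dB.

Convert to linear (a loss of L dB is a gain of −L dB): F_i = 10^(NF_i/10), G_i = 10^(G_i,dB/10)
  Stage 1: F_1 = 10^(0.323/10) = 1.077, G_1 = 10^(20.1/10) = 102.3
  Stage 2: F_2 = 10^(6.51/10) = 4.477, G_2 = 10^(−4.19/10) = 0.3811
  Stage 3: F_3 = 10^(4.29/10) = 2.685, G_3 = 10^(19.1/10) = 81.28
Friis cascade:
  F = 1.077 + (4.477 − 1)/102.3 + (2.685 − 1)/38.99 = 1.154
NF = 10 log₁₀(1.154) = 0.62 dB

0.62 dB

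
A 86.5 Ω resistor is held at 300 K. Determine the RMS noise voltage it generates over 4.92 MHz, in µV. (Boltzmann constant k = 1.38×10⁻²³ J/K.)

V_n = √(4kTRB)
4kTRB = 4 × 1.38×10⁻²³ × 300 × 8.65×10¹ × 4.92×10⁶ = 7.05×10⁻¹² V²
V_n = √(7.05×10⁻¹²) = 2.65×10⁻⁶ V = 2.65 µV

2.65 µV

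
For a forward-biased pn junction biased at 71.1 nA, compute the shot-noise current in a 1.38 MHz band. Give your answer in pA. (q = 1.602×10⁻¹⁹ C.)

177 pA

I_n = √(2qI·B)
2qI·B = 2 × 1.602×10⁻¹⁹ × 7.11×10⁻⁸ × 1.38×10⁶ = 3.14×10⁻²⁰ A²
I_n = √(3.14×10⁻²⁰) = 1.77×10⁻¹⁰ A = 177 pA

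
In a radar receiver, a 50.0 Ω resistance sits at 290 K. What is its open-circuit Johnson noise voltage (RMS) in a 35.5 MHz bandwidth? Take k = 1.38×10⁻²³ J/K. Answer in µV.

5.33 µV

V_n = √(4kTRB)
4kTRB = 4 × 1.38×10⁻²³ × 290 × 5.00×10¹ × 3.55×10⁷ = 2.84×10⁻¹¹ V²
V_n = √(2.84×10⁻¹¹) = 5.33×10⁻⁶ V = 5.33 µV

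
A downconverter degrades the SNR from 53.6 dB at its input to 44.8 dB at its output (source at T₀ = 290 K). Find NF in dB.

NF (dB) = SNR_in(dB) − SNR_out(dB) when the source is at T₀
NF = 53.6 − 44.8 = 8.8 dB

8.8 dB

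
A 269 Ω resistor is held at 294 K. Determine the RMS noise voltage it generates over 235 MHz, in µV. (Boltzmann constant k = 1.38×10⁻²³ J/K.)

V_n = √(4kTRB)
4kTRB = 4 × 1.38×10⁻²³ × 294 × 2.69×10² × 2.35×10⁸ = 1.03×10⁻⁹ V²
V_n = √(1.03×10⁻⁹) = 3.20×10⁻⁵ V = 32.0 µV

32.0 µV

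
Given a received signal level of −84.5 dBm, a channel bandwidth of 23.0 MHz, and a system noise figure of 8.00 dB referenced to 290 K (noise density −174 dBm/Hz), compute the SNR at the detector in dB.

Noise floor: N = −174 + 10 log₁₀(B) + NF
10 log₁₀(2.30×10⁷) = 73.62 dB
N = −174 + 73.62 + 8.00 = −92.38 dBm
SNR = P_sig − N = −84.5 − (−92.38) = 7.88 dB → 7.9 dB

7.9 dB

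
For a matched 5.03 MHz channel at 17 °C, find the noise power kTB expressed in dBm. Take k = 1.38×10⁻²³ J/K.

T = 17 °C + 273.15 = 290.15 K
P_n = kTB = 1.38×10⁻²³ × 290.15 × 5.03×10⁶ = 2.01×10⁻¹⁴ W
In dBm: 10 log₁₀(2.01×10⁻¹⁴ / 10⁻³) = −107.0 dBm

−107.0 dBm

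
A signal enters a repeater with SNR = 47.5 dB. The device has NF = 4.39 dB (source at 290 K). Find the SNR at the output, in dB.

By definition F = SNR_in/SNR_out, so in dB: SNR_out = SNR_in − NF
SNR_out = 47.5 − 4.39 = 43.11 dB

43.11 dB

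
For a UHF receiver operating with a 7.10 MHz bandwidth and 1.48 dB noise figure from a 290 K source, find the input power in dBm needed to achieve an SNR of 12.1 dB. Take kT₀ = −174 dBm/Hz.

−91.9 dBm

Sensitivity = −174 + 10 log₁₀(B) + NF + SNR_min
= −174 + 68.51 + 1.48 + 12.1
= −91.91 dBm → −91.9 dBm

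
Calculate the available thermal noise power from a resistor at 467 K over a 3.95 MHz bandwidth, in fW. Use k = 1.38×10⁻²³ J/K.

25.5 fW

P_n = kTB = 1.38×10⁻²³ × 467 × 3.95×10⁶ = 2.55×10⁻¹⁴ W = 25.5 fW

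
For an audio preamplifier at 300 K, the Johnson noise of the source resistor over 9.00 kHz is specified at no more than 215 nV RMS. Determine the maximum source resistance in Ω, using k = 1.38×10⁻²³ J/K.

Johnson–Nyquist: V_n = √(4kTRB) ⇒ R = V_n² / (4kTB)
4kTB = 4 × 1.38×10⁻²³ × 300 × 9.00×10³ = 1.49×10⁻¹⁶
R = (2.15×10⁻⁷)² / 1.49×10⁻¹⁶ = 3.10×10² Ω = 310 Ω

310 Ω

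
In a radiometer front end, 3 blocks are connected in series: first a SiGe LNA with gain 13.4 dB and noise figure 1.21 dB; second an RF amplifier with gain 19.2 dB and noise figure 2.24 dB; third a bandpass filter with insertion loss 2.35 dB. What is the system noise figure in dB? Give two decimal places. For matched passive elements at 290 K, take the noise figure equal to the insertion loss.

1.31 dB

Convert to linear (a loss of L dB is a gain of −L dB): F_i = 10^(NF_i/10), G_i = 10^(G_i,dB/10)
  Stage 1: F_1 = 10^(1.21/10) = 1.321, G_1 = 10^(13.4/10) = 21.88
  Stage 2: F_2 = 10^(2.24/10) = 1.675, G_2 = 10^(19.2/10) = 83.18
  Stage 3: F_3 = 10^(2.35/10) = 1.718, G_3 = 10^(−2.35/10) = 0.5821
Friis cascade:
  F = 1.321 + (1.675 − 1)/21.88 + (1.718 − 1)/1820 = 1.353
NF = 10 log₁₀(1.353) = 1.31 dB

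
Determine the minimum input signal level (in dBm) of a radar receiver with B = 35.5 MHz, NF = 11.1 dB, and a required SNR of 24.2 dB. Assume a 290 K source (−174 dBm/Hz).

Sensitivity = −174 + 10 log₁₀(B) + NF + SNR_min
= −174 + 75.5 + 11.1 + 24.2
= −63.2 dBm → −63.2 dBm

−63.2 dBm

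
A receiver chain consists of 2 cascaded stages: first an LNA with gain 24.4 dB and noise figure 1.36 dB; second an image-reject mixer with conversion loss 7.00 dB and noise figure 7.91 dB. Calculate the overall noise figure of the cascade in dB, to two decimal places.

1.42 dB

Convert to linear (a loss of L dB is a gain of −L dB): F_i = 10^(NF_i/10), G_i = 10^(G_i,dB/10)
  Stage 1: F_1 = 10^(1.36/10) = 1.368, G_1 = 10^(24.4/10) = 275.4
  Stage 2: F_2 = 10^(7.91/10) = 6.180, G_2 = 10^(−7.00/10) = 0.1995
Friis cascade:
  F = 1.368 + (6.180 − 1)/275.4 = 1.387
NF = 10 log₁₀(1.387) = 1.42 dB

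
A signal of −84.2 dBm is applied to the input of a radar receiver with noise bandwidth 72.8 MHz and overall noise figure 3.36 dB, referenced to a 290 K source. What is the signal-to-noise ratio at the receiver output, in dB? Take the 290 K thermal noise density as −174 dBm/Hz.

7.8 dB

Noise floor: N = −174 + 10 log₁₀(B) + NF
10 log₁₀(7.28×10⁷) = 78.62 dB
N = −174 + 78.62 + 3.36 = −92.02 dBm
SNR = P_sig − N = −84.2 − (−92.02) = 7.82 dB → 7.8 dB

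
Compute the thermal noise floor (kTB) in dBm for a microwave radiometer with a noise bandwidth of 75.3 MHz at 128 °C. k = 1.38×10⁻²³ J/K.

T = 128 °C + 273.15 = 401.15 K
P_n = kTB = 1.38×10⁻²³ × 401.15 × 7.53×10⁷ = 4.17×10⁻¹³ W
In dBm: 10 log₁₀(4.17×10⁻¹³ / 10⁻³) = −93.8 dBm

−93.8 dBm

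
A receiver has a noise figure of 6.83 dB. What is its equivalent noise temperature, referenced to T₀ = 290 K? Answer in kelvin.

1108 K

F = 10^(6.83/10) = 4.81948
T_e = (F − 1)·T₀ = (4.81948 − 1) × 290 = 1108 K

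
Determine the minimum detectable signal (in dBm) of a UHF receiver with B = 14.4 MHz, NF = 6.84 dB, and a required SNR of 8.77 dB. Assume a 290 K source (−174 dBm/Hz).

−86.8 dBm

Sensitivity = −174 + 10 log₁₀(B) + NF + SNR_min
= −174 + 71.58 + 6.84 + 8.77
= −86.81 dBm → −86.8 dBm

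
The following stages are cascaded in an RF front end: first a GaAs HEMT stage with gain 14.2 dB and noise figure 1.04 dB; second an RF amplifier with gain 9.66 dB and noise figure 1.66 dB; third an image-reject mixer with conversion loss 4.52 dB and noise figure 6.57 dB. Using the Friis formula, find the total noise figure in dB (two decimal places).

1.15 dB

Convert to linear (a loss of L dB is a gain of −L dB): F_i = 10^(NF_i/10), G_i = 10^(G_i,dB/10)
  Stage 1: F_1 = 10^(1.04/10) = 1.271, G_1 = 10^(14.2/10) = 26.30
  Stage 2: F_2 = 10^(1.66/10) = 1.466, G_2 = 10^(9.66/10) = 9.247
  Stage 3: F_3 = 10^(6.57/10) = 4.539, G_3 = 10^(−4.52/10) = 0.3532
Friis cascade:
  F = 1.271 + (1.466 − 1)/26.30 + (4.539 − 1)/243.2 = 1.303
NF = 10 log₁₀(1.303) = 1.15 dB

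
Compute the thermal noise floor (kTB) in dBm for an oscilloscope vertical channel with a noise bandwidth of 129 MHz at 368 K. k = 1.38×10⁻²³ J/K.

P_n = kTB = 1.38×10⁻²³ × 368 × 1.29×10⁸ = 6.55×10⁻¹³ W
In dBm: 10 log₁₀(6.55×10⁻¹³ / 10⁻³) = −91.8 dBm

−91.8 dBm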